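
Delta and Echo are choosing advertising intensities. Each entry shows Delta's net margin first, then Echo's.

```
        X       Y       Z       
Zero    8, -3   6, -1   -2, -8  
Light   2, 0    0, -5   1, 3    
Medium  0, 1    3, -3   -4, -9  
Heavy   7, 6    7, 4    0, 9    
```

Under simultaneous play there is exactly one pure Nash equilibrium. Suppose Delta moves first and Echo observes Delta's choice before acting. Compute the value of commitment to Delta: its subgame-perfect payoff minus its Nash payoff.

5

Echo best-responds to each possible Delta move:
- Zero: BR = Y, leader payoff 6.
- Light: BR = Z, leader payoff 1.
- Medium: BR = X, leader payoff 0.
- Heavy: BR = Z, leader payoff 0.
Delta's induced payoffs are 6, 1, 0, 0, so Delta commits to Zero. Subgame-perfect outcome: (Zero, Y) with payoffs (6, -1).
For the simultaneous game, intersect best replies.
Delta's best replies: X→Zero; Y→Heavy; Z→Light.
Echo's best replies: Zero→Y; Light→Z; Medium→X; Heavy→Z.
Only (Light, Z) has each player best-responding; Nash payoffs (1, 3).
Delta's commitment gain: 6 − 1 = 5.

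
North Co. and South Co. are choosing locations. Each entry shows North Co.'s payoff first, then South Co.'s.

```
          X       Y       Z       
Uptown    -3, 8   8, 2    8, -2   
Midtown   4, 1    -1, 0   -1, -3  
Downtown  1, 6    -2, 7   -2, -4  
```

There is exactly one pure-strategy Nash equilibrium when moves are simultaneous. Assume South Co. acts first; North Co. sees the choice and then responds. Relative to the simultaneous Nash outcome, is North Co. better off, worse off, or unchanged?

better off

Work backward from North Co.'s decision.
- X: BR = Midtown, leader payoff 1.
- Y: BR = Uptown, leader payoff 2.
- Z: BR = Uptown, leader payoff -2.
Maximizing over 1, 2, -2, South Co. chooses Y. Subgame-perfect outcome: (Uptown, Y) with payoffs (8, 2).
Under simultaneous play:
North Co.'s best replies: X→Midtown; Y→Uptown; Z→Uptown.
South Co.'s best replies: Uptown→X; Midtown→X; Downtown→Y.
Only (Midtown, X) has each player best-responding; Nash payoffs (4, 1).
North Co. earns 8 sequentially versus 4 at the Nash outcome: better off.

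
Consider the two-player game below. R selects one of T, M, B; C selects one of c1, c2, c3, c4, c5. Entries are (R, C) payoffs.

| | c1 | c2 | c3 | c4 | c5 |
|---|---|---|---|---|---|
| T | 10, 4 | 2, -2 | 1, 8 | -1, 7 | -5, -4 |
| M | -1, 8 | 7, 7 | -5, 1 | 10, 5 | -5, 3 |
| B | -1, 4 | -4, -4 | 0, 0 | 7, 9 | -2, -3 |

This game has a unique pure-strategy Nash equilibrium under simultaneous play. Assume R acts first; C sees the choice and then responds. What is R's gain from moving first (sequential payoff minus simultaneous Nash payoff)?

Work backward from C's decision.
- T → C plays c3 (best of 4, -2, 8, 7, -4); R gets 1.
- M → C plays c1 (best of 8, 7, 1, 5, 3); R gets -1.
- B → C plays c4 (best of 4, -4, 0, 9, -3); R gets 7.
R's induced payoffs are 1, -1, 7, so R commits to B. Subgame-perfect outcome: (B, c4) with payoffs (7, 9).
Now find the simultaneous Nash equilibrium.
R's best replies: c1→T; c2→M; c3→T; c4→M; c5→B.
C's best replies: T→c3; M→c1; B→c4.
Only (T, c3) has each player best-responding; Nash payoffs (1, 8).
R's commitment gain: 7 − 1 = 6.

6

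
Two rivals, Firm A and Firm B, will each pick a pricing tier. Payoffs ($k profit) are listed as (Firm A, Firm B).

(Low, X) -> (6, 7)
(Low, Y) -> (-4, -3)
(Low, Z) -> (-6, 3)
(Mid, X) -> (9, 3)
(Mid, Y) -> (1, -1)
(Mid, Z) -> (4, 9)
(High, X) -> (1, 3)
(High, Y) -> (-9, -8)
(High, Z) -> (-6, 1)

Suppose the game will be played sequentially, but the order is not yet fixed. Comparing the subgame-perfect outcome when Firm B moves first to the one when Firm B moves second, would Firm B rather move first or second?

If Firm A leads: Firm B's best replies are Low→X, Mid→Z, High→X; Firm A's induced payoffs 6, 4, 1; outcome (Low, X), payoffs (6, 7).
If Firm B leads: Firm A's best replies are X→Mid, Y→Mid, Z→Mid; Firm B's induced payoffs 3, -1, 9; outcome (Mid, Z), payoffs (4, 9).
Firm B gets 9 moving first and 7 moving second, so Firm B prefers to move first.

first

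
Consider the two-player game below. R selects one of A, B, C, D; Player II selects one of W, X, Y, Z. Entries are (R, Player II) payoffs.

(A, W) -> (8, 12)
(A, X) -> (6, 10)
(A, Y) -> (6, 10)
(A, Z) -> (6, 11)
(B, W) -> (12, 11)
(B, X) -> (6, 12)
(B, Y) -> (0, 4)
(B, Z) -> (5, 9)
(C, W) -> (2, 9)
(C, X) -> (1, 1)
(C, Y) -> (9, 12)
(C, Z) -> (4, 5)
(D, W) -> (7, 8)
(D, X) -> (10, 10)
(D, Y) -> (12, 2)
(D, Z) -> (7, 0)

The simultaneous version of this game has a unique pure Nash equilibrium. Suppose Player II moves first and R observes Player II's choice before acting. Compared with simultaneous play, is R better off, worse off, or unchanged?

better off

Backward induction with Player II moving first.
- W: BR = B, leader payoff 11.
- X: BR = D, leader payoff 10.
- Y: BR = D, leader payoff 2.
- Z: BR = D, leader payoff 0.
Player II's induced payoffs are 11, 10, 2, 0, so Player II commits to W. Subgame-perfect outcome: (B, W) with payoffs (12, 11).
For the simultaneous game, intersect best replies.
R's best replies: W→B; X→D; Y→D; Z→D.
Player II's best replies: A→W; B→X; C→Y; D→X.
The unique mutual best reply is (D, X), giving (10, 10).
R earns 12 sequentially versus 10 at the Nash outcome: better off.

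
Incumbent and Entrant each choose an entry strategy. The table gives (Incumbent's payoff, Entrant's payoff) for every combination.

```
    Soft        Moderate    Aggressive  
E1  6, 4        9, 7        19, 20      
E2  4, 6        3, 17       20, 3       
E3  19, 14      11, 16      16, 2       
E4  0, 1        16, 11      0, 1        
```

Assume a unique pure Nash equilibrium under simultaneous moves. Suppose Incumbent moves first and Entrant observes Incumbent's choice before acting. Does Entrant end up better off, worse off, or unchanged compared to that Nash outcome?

Work backward from Entrant's decision.
- E1 → Entrant plays Aggressive (best of 4, 7, 20); Incumbent gets 19.
- E2 → Entrant plays Moderate (best of 6, 17, 3); Incumbent gets 3.
- E3 → Entrant plays Moderate (best of 14, 16, 2); Incumbent gets 11.
- E4 → Entrant plays Moderate (best of 1, 11, 1); Incumbent gets 16.
Incumbent's induced payoffs are 19, 3, 11, 16, so Incumbent commits to E1. Subgame-perfect outcome: (E1, Aggressive) with payoffs (19, 20).
For the simultaneous game, intersect best replies.
Incumbent's best replies: Soft→E3; Moderate→E4; Aggressive→E2.
Entrant's best replies: E1→Aggressive; E2→Moderate; E3→Moderate; E4→Moderate.
Only (E4, Moderate) has each player best-responding; Nash payoffs (16, 11).
Entrant earns 20 sequentially versus 11 at the Nash outcome: better off.

better off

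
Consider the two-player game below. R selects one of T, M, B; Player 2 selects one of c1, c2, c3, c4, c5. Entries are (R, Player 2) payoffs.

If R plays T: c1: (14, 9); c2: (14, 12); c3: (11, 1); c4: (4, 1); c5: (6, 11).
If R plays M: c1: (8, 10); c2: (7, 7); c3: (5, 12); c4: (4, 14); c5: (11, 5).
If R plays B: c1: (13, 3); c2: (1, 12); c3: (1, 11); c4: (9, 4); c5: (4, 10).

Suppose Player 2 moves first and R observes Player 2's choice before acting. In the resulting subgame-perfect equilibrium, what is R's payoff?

14

Solve by backward induction (Player 2 leads).
- c1 → R plays T (best of 14, 8, 13); Player 2 gets 9.
- c2 → R plays T (best of 14, 7, 1); Player 2 gets 12.
- c3 → R plays T (best of 11, 5, 1); Player 2 gets 1.
- c4 → R plays B (best of 4, 4, 9); Player 2 gets 4.
- c5 → R plays M (best of 6, 11, 4); Player 2 gets 5.
Player 2's induced payoffs are 9, 12, 1, 4, 5, so Player 2 commits to c2. Subgame-perfect outcome: (T, c2) with payoffs (14, 12).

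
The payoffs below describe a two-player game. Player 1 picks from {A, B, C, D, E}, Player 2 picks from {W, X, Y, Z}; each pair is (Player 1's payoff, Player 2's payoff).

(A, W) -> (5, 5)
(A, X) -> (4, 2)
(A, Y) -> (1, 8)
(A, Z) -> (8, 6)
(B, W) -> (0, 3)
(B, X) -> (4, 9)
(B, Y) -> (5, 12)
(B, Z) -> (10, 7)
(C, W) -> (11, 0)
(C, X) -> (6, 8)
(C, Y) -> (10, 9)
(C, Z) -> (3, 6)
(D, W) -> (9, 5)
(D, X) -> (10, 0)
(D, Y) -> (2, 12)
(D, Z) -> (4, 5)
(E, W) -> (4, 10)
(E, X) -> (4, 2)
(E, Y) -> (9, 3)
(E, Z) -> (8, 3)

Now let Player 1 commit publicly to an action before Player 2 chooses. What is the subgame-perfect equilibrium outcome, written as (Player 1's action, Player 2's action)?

(C, Y)

Backward induction with Player 1 moving first.
- A → Player 2 plays Y (best of 5, 2, 8, 6); Player 1 gets 1.
- B → Player 2 plays Y (best of 3, 9, 12, 7); Player 1 gets 5.
- C → Player 2 plays Y (best of 0, 8, 9, 6); Player 1 gets 10.
- D → Player 2 plays Y (best of 5, 0, 12, 5); Player 1 gets 2.
- E → Player 2 plays W (best of 10, 2, 3, 3); Player 1 gets 4.
Player 1's induced payoffs are 1, 5, 10, 2, 4, so Player 1 commits to C. Subgame-perfect outcome: (C, Y) with payoffs (10, 9).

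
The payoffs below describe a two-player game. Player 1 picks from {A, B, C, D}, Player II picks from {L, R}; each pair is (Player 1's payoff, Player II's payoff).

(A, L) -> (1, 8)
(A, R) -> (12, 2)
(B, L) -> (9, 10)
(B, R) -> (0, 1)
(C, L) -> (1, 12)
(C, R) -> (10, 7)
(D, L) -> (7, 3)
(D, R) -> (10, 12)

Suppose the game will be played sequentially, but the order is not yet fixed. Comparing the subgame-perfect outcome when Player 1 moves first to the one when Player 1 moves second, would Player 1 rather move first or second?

first

If Player 1 leads: Player II's best replies are A→L, B→L, C→L, D→R; Player 1's induced payoffs 1, 9, 1, 10; outcome (D, R), payoffs (10, 12).
If Player II leads: Player 1's best replies are L→B, R→A; Player II's induced payoffs 10, 2; outcome (B, L), payoffs (9, 10).
Player 1 gets 10 moving first and 9 moving second, so Player 1 prefers to move first.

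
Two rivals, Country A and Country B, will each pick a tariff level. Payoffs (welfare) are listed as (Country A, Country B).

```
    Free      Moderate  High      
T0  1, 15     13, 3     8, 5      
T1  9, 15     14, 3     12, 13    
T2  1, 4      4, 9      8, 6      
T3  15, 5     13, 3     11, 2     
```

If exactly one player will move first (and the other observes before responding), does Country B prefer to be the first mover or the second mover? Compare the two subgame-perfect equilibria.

first

If Country A leads: Country B's best replies are T0→Free, T1→Free, T2→Moderate, T3→Free; Country A's induced payoffs 1, 9, 4, 15; outcome (T3, Free), payoffs (15, 5).
If Country B leads: Country A's best replies are Free→T3, Moderate→T1, High→T1; Country B's induced payoffs 5, 3, 13; outcome (T1, High), payoffs (12, 13).
Country B gets 13 moving first and 5 moving second, so Country B prefers to move first.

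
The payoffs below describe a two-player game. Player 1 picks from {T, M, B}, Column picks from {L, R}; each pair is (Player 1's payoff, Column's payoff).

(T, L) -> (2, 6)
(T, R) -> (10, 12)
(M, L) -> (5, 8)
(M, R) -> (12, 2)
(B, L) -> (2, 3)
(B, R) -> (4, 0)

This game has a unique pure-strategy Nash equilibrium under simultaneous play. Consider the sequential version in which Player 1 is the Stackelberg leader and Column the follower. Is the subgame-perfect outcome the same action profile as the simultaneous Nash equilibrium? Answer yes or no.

no

Work backward from Column's decision.
- T: Column compares 6, 12 and picks R; Player 1 would get 10.
- M: Column compares 8, 2 and picks L; Player 1 would get 5.
- B: Column compares 3, 0 and picks L; Player 1 would get 2.
Among 10, 5, 2, the best is 10 at T. Subgame-perfect outcome: (T, R) with payoffs (10, 12).
For the simultaneous game, intersect best replies.
Player 1's best replies: L→M; R→M.
Column's best replies: T→R; M→L; B→L.
Only (M, L) has each player best-responding; Nash payoffs (5, 8).
Sequential outcome (T, R) differs from the Nash profile (M, L).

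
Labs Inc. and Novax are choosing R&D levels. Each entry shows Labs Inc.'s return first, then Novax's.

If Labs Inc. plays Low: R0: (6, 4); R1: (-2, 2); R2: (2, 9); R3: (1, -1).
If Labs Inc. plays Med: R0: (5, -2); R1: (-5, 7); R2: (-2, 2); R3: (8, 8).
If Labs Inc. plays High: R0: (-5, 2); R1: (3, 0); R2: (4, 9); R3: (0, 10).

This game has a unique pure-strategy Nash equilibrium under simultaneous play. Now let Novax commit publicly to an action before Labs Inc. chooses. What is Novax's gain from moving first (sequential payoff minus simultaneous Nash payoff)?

Work backward from Labs Inc.'s decision.
- R0: Labs Inc. compares 6, 5, -5 and picks Low; Novax would get 4.
- R1: Labs Inc. compares -2, -5, 3 and picks High; Novax would get 0.
- R2: Labs Inc. compares 2, -2, 4 and picks High; Novax would get 9.
- R3: Labs Inc. compares 1, 8, 0 and picks Med; Novax would get 8.
Among 4, 0, 9, 8, the best is 9 at R2. Subgame-perfect outcome: (High, R2) with payoffs (4, 9).
Under simultaneous play:
Labs Inc.'s best replies: R0→Low; R1→High; R2→High; R3→Med.
Novax's best replies: Low→R2; Med→R3; High→R3.
Only (Med, R3) has each player best-responding; Nash payoffs (8, 8).
Novax's commitment gain: 9 − 8 = 1.

1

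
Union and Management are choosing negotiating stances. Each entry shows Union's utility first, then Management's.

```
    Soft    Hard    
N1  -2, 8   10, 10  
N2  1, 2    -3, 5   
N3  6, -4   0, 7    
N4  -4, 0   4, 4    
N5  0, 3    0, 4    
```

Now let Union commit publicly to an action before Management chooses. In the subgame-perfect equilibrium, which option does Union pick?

Backward induction with Union moving first.
- N1 → Management plays Hard (best of 8, 10); Union gets 10.
- N2 → Management plays Hard (best of 2, 5); Union gets -3.
- N3 → Management plays Hard (best of -4, 7); Union gets 0.
- N4 → Management plays Hard (best of 0, 4); Union gets 4.
- N5 → Management plays Hard (best of 3, 4); Union gets 0.
Maximizing over 10, -3, 0, 4, 0, Union chooses N1. Subgame-perfect outcome: (N1, Hard) with payoffs (10, 10).

N1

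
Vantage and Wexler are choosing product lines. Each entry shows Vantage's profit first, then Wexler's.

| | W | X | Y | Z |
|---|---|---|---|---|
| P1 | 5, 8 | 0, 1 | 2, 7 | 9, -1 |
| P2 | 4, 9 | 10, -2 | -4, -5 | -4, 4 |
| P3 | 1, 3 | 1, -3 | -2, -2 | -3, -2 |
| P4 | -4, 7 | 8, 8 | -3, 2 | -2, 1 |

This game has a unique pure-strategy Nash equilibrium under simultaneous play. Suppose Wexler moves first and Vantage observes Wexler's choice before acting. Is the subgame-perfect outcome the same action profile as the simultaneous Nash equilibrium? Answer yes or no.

Backward induction with Wexler moving first.
- W: BR = P1, leader payoff 8.
- X: BR = P2, leader payoff -2.
- Y: BR = P1, leader payoff 7.
- Z: BR = P1, leader payoff -1.
Maximizing over 8, -2, 7, -1, Wexler chooses W. Subgame-perfect outcome: (P1, W) with payoffs (5, 8).
For the simultaneous game, intersect best replies.
Vantage's best replies: W→P1; X→P2; Y→P1; Z→P1.
Wexler's best replies: P1→W; P2→W; P3→W; P4→X.
The unique mutual best reply is (P1, W), giving (5, 8).
Sequential outcome (P1, W) coincides with the Nash profile (P1, W).

yes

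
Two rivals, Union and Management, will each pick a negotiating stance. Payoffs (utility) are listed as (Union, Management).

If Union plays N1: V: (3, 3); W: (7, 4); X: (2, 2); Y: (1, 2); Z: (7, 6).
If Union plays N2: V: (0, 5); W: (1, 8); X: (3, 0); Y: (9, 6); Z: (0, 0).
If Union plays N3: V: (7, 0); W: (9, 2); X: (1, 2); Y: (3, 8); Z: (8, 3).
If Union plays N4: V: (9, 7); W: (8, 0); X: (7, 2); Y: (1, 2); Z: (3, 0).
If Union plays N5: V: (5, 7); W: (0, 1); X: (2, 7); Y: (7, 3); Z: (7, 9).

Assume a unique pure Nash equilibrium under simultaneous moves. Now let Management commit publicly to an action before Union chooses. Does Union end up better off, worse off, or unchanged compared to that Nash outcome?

Work backward from Union's decision.
- V: Union compares 3, 0, 7, 9, 5 and picks N4; Management would get 7.
- W: Union compares 7, 1, 9, 8, 0 and picks N3; Management would get 2.
- X: Union compares 2, 3, 1, 7, 2 and picks N4; Management would get 2.
- Y: Union compares 1, 9, 3, 1, 7 and picks N2; Management would get 6.
- Z: Union compares 7, 0, 8, 3, 7 and picks N3; Management would get 3.
Among 7, 2, 2, 6, 3, the best is 7 at V. Subgame-perfect outcome: (N4, V) with payoffs (9, 7).
Under simultaneous play:
Union's best replies: V→N4; W→N3; X→N4; Y→N2; Z→N3.
Management's best replies: N1→Z; N2→W; N3→Y; N4→V; N5→Z.
Only (N4, V) has each player best-responding; Nash payoffs (9, 7).
Union earns 9 sequentially versus 9 at the Nash outcome: unchanged.

unchanged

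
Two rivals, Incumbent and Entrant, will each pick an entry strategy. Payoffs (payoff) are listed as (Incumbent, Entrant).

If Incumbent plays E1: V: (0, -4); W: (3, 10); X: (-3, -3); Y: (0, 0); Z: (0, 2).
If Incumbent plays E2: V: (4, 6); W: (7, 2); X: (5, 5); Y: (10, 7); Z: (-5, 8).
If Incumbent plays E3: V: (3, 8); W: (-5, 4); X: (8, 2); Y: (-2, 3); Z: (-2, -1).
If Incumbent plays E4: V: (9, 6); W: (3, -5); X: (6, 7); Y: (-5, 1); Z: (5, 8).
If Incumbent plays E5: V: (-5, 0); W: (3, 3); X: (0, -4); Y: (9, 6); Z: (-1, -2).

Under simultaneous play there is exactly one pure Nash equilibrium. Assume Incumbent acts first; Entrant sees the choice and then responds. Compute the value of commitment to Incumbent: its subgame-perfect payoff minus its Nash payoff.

4

Backward induction with Incumbent moving first.
- E1 → Entrant plays W (best of -4, 10, -3, 0, 2); Incumbent gets 3.
- E2 → Entrant plays Z (best of 6, 2, 5, 7, 8); Incumbent gets -5.
- E3 → Entrant plays V (best of 8, 4, 2, 3, -1); Incumbent gets 3.
- E4 → Entrant plays Z (best of 6, -5, 7, 1, 8); Incumbent gets 5.
- E5 → Entrant plays Y (best of 0, 3, -4, 6, -2); Incumbent gets 9.
Incumbent's induced payoffs are 3, -5, 3, 5, 9, so Incumbent commits to E5. Subgame-perfect outcome: (E5, Y) with payoffs (9, 6).
Now find the simultaneous Nash equilibrium.
Incumbent's best replies: V→E4; W→E2; X→E3; Y→E2; Z→E4.
Entrant's best replies: E1→W; E2→Z; E3→V; E4→Z; E5→Y.
The unique mutual best reply is (E4, Z), giving (5, 8).
Incumbent's commitment gain: 9 − 5 = 4.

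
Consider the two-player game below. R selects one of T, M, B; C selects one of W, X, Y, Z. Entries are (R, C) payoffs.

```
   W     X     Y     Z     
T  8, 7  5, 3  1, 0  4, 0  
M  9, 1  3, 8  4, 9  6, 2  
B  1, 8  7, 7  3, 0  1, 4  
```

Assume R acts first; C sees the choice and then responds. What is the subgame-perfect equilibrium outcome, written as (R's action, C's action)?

(T, W)

Solve by backward induction (R leads).
- T: C compares 7, 3, 0, 0 and picks W; R would get 8.
- M: C compares 1, 8, 9, 2 and picks Y; R would get 4.
- B: C compares 8, 7, 0, 4 and picks W; R would get 1.
R's induced payoffs are 8, 4, 1, so R commits to T. Subgame-perfect outcome: (T, W) with payoffs (8, 7).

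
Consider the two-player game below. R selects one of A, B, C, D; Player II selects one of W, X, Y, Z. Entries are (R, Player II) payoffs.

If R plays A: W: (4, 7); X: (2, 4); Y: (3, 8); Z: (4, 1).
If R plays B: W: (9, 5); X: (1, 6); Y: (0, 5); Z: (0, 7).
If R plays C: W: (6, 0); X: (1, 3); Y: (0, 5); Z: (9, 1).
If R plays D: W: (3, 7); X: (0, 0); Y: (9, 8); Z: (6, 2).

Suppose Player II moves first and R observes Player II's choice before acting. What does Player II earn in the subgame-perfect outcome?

Solve by backward induction (Player II leads).
- W: R compares 4, 9, 6, 3 and picks B; Player II would get 5.
- X: R compares 2, 1, 1, 0 and picks A; Player II would get 4.
- Y: R compares 3, 0, 0, 9 and picks D; Player II would get 8.
- Z: R compares 4, 0, 9, 6 and picks C; Player II would get 1.
Among 5, 4, 8, 1, the best is 8 at Y. Subgame-perfect outcome: (D, Y) with payoffs (9, 8).

8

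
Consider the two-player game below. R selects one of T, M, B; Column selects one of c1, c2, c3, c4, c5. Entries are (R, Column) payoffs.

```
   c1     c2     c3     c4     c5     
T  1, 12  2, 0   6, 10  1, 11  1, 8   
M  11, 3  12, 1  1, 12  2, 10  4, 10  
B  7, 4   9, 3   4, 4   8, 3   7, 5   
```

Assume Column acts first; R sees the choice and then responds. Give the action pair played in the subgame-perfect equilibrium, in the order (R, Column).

(T, c3)

Work backward from R's decision.
- c1: R compares 1, 11, 7 and picks M; Column would get 3.
- c2: R compares 2, 12, 9 and picks M; Column would get 1.
- c3: R compares 6, 1, 4 and picks T; Column would get 10.
- c4: R compares 1, 2, 8 and picks B; Column would get 3.
- c5: R compares 1, 4, 7 and picks B; Column would get 5.
Maximizing over 3, 1, 10, 3, 5, Column chooses c3. Subgame-perfect outcome: (T, c3) with payoffs (6, 10).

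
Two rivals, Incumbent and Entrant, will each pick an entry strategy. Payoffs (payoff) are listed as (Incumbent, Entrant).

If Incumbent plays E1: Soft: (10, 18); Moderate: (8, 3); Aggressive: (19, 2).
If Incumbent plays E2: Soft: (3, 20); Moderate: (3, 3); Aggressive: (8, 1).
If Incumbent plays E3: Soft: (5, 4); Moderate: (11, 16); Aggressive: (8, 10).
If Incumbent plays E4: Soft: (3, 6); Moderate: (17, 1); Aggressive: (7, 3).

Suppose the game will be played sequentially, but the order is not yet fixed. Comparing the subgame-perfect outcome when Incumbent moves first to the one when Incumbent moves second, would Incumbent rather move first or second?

If Incumbent leads: Entrant's best replies are E1→Soft, E2→Soft, E3→Moderate, E4→Soft; Incumbent's induced payoffs 10, 3, 11, 3; outcome (E3, Moderate), payoffs (11, 16).
If Entrant leads: Incumbent's best replies are Soft→E1, Moderate→E4, Aggressive→E1; Entrant's induced payoffs 18, 1, 2; outcome (E1, Soft), payoffs (10, 18).
Incumbent gets 11 moving first and 10 moving second, so Incumbent prefers to move first.

first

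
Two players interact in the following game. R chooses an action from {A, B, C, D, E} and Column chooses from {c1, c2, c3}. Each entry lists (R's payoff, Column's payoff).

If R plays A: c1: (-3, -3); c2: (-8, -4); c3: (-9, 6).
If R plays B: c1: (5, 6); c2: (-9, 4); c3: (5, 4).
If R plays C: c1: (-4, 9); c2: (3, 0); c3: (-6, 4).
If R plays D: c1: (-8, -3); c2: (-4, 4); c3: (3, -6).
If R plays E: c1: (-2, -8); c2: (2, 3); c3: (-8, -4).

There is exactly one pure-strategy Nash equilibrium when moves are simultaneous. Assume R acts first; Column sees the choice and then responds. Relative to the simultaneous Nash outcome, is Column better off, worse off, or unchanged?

unchanged

Backward induction with R moving first.
- A → Column plays c3 (best of -3, -4, 6); R gets -9.
- B → Column plays c1 (best of 6, 4, 4); R gets 5.
- C → Column plays c1 (best of 9, 0, 4); R gets -4.
- D → Column plays c2 (best of -3, 4, -6); R gets -4.
- E → Column plays c2 (best of -8, 3, -4); R gets 2.
Maximizing over -9, 5, -4, -4, 2, R chooses B. Subgame-perfect outcome: (B, c1) with payoffs (5, 6).
Under simultaneous play:
R's best replies: c1→B; c2→C; c3→B.
Column's best replies: A→c3; B→c1; C→c1; D→c2; E→c2.
The unique mutual best reply is (B, c1), giving (5, 6).
Column earns 6 sequentially versus 6 at the Nash outcome: unchanged.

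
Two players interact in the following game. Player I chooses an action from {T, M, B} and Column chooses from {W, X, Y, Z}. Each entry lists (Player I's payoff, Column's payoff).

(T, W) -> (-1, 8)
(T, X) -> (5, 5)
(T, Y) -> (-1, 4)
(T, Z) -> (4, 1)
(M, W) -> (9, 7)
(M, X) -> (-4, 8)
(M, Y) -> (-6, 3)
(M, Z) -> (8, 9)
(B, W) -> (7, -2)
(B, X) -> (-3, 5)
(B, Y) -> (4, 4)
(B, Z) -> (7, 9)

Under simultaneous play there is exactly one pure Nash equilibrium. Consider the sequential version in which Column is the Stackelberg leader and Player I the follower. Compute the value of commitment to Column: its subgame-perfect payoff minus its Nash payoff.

0

Backward induction with Column moving first.
- W: Player I compares -1, 9, 7 and picks M; Column would get 7.
- X: Player I compares 5, -4, -3 and picks T; Column would get 5.
- Y: Player I compares -1, -6, 4 and picks B; Column would get 4.
- Z: Player I compares 4, 8, 7 and picks M; Column would get 9.
Column's induced payoffs are 7, 5, 4, 9, so Column commits to Z. Subgame-perfect outcome: (M, Z) with payoffs (8, 9).
Now find the simultaneous Nash equilibrium.
Player I's best replies: W→M; X→T; Y→B; Z→M.
Column's best replies: T→W; M→Z; B→Z.
The unique mutual best reply is (M, Z), giving (8, 9).
Column's commitment gain: 9 − 9 = 0.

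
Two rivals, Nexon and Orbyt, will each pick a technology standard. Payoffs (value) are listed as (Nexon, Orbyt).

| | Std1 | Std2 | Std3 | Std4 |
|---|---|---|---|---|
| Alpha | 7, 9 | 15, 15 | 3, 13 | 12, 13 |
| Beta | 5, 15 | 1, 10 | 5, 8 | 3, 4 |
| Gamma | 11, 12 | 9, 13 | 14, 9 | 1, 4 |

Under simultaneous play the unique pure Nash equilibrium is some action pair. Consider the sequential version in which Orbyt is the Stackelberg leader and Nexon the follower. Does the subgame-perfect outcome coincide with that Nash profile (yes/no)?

yes

Backward induction with Orbyt moving first.
- Std1 → Nexon plays Gamma (best of 7, 5, 11); Orbyt gets 12.
- Std2 → Nexon plays Alpha (best of 15, 1, 9); Orbyt gets 15.
- Std3 → Nexon plays Gamma (best of 3, 5, 14); Orbyt gets 9.
- Std4 → Nexon plays Alpha (best of 12, 3, 1); Orbyt gets 13.
Maximizing over 12, 15, 9, 13, Orbyt chooses Std2. Subgame-perfect outcome: (Alpha, Std2) with payoffs (15, 15).
For the simultaneous game, intersect best replies.
Nexon's best replies: Std1→Gamma; Std2→Alpha; Std3→Gamma; Std4→Alpha.
Orbyt's best replies: Alpha→Std2; Beta→Std1; Gamma→Std2.
Only (Alpha, Std2) has each player best-responding; Nash payoffs (15, 15).
Sequential outcome (Alpha, Std2) coincides with the Nash profile (Alpha, Std2).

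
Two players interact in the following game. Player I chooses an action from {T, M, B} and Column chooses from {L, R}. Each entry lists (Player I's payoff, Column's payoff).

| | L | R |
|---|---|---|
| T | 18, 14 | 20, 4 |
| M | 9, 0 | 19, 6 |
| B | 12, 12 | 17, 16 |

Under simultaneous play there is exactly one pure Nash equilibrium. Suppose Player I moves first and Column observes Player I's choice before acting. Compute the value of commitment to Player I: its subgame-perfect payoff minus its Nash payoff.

Backward induction with Player I moving first.
- T → Column plays L (best of 14, 4); Player I gets 18.
- M → Column plays R (best of 0, 6); Player I gets 19.
- B → Column plays R (best of 12, 16); Player I gets 17.
Maximizing over 18, 19, 17, Player I chooses M. Subgame-perfect outcome: (M, R) with payoffs (19, 6).
Now find the simultaneous Nash equilibrium.
Player I's best replies: L→T; R→T.
Column's best replies: T→L; M→R; B→R.
The unique mutual best reply is (T, L), giving (18, 14).
Player I's commitment gain: 19 − 18 = 1.

1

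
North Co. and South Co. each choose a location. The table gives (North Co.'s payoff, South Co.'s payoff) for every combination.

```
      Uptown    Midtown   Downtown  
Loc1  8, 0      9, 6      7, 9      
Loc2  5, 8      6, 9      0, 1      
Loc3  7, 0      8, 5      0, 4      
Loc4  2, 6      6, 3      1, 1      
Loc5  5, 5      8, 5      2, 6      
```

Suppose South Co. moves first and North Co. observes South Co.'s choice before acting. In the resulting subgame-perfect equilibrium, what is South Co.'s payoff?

9

Backward induction with South Co. moving first.
- Uptown: BR = Loc1, leader payoff 0.
- Midtown: BR = Loc1, leader payoff 6.
- Downtown: BR = Loc1, leader payoff 9.
Maximizing over 0, 6, 9, South Co. chooses Downtown. Subgame-perfect outcome: (Loc1, Downtown) with payoffs (7, 9).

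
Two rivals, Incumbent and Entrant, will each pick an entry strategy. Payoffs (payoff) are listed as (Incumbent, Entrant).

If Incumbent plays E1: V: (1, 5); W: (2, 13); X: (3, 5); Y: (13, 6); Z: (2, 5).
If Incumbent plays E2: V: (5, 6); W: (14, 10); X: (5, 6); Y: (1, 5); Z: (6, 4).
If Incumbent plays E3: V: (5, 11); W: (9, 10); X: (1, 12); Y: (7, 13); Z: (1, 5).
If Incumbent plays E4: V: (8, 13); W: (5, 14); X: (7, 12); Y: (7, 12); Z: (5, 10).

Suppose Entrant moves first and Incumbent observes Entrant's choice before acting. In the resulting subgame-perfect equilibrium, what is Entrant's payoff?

Work backward from Incumbent's decision.
- V: Incumbent compares 1, 5, 5, 8 and picks E4; Entrant would get 13.
- W: Incumbent compares 2, 14, 9, 5 and picks E2; Entrant would get 10.
- X: Incumbent compares 3, 5, 1, 7 and picks E4; Entrant would get 12.
- Y: Incumbent compares 13, 1, 7, 7 and picks E1; Entrant would get 6.
- Z: Incumbent compares 2, 6, 1, 5 and picks E2; Entrant would get 4.
Among 13, 10, 12, 6, 4, the best is 13 at V. Subgame-perfect outcome: (E4, V) with payoffs (8, 13).

13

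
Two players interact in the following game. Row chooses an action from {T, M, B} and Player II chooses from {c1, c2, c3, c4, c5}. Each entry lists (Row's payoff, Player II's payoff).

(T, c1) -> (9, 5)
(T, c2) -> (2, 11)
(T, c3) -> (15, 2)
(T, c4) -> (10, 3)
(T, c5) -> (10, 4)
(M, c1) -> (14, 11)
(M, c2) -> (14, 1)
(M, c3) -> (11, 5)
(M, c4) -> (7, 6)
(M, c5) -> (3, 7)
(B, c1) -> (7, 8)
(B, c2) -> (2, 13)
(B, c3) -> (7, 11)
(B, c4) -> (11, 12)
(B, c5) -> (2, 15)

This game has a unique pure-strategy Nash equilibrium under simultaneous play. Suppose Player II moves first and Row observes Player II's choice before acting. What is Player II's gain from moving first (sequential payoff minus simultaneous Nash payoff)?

1

Backward induction with Player II moving first.
- c1: BR = M, leader payoff 11.
- c2: BR = M, leader payoff 1.
- c3: BR = T, leader payoff 2.
- c4: BR = B, leader payoff 12.
- c5: BR = T, leader payoff 4.
Maximizing over 11, 1, 2, 12, 4, Player II chooses c4. Subgame-perfect outcome: (B, c4) with payoffs (11, 12).
For the simultaneous game, intersect best replies.
Row's best replies: c1→M; c2→M; c3→T; c4→B; c5→T.
Player II's best replies: T→c2; M→c1; B→c5.
Only (M, c1) has each player best-responding; Nash payoffs (14, 11).
Player II's commitment gain: 12 − 11 = 1.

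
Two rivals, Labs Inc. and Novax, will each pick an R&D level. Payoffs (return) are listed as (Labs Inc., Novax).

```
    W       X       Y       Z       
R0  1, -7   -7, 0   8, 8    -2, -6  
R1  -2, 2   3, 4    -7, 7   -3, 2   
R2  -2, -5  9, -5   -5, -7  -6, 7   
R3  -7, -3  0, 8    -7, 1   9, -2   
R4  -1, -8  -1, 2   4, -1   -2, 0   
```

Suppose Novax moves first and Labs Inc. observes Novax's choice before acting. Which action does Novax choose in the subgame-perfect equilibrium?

Backward induction with Novax moving first.
- W: BR = R0, leader payoff -7.
- X: BR = R2, leader payoff -5.
- Y: BR = R0, leader payoff 8.
- Z: BR = R3, leader payoff -2.
Among -7, -5, 8, -2, the best is 8 at Y. Subgame-perfect outcome: (R0, Y) with payoffs (8, 8).

Y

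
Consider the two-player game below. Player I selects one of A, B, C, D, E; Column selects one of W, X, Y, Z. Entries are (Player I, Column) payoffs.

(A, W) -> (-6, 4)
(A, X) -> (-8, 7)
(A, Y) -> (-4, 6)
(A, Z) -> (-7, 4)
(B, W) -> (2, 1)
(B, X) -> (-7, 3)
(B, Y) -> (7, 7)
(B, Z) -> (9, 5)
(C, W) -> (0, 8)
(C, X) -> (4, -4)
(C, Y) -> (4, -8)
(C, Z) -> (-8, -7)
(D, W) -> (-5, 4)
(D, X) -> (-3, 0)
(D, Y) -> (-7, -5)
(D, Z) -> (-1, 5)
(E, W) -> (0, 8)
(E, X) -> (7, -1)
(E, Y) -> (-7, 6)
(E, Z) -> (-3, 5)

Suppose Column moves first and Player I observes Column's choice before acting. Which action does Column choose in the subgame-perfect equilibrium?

Backward induction with Column moving first.
- W → Player I plays B (best of -6, 2, 0, -5, 0); Column gets 1.
- X → Player I plays E (best of -8, -7, 4, -3, 7); Column gets -1.
- Y → Player I plays B (best of -4, 7, 4, -7, -7); Column gets 7.
- Z → Player I plays B (best of -7, 9, -8, -1, -3); Column gets 5.
Maximizing over 1, -1, 7, 5, Column chooses Y. Subgame-perfect outcome: (B, Y) with payoffs (7, 7).

Y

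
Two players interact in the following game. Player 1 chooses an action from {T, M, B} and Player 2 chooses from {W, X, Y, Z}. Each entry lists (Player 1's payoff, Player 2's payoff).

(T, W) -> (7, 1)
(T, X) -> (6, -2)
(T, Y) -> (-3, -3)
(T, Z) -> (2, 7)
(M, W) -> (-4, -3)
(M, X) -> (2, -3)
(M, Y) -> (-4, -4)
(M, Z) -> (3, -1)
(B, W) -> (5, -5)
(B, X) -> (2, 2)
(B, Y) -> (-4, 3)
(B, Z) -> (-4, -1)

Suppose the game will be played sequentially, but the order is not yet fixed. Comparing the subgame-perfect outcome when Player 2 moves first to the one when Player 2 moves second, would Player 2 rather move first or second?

first

If Player 1 leads: Player 2's best replies are T→Z, M→Z, B→Y; Player 1's induced payoffs 2, 3, -4; outcome (M, Z), payoffs (3, -1).
If Player 2 leads: Player 1's best replies are W→T, X→T, Y→T, Z→M; Player 2's induced payoffs 1, -2, -3, -1; outcome (T, W), payoffs (7, 1).
Player 2 gets 1 moving first and -1 moving second, so Player 2 prefers to move first.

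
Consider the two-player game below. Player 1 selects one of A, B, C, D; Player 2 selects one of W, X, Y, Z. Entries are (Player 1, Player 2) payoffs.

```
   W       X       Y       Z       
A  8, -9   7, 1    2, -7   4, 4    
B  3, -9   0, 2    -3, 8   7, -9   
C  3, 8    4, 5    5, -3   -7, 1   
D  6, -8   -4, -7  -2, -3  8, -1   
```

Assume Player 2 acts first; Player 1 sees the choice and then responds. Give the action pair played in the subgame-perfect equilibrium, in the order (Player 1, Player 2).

Solve by backward induction (Player 2 leads).
- W: Player 1 compares 8, 3, 3, 6 and picks A; Player 2 would get -9.
- X: Player 1 compares 7, 0, 4, -4 and picks A; Player 2 would get 1.
- Y: Player 1 compares 2, -3, 5, -2 and picks C; Player 2 would get -3.
- Z: Player 1 compares 4, 7, -7, 8 and picks D; Player 2 would get -1.
Player 2's induced payoffs are -9, 1, -3, -1, so Player 2 commits to X. Subgame-perfect outcome: (A, X) with payoffs (7, 1).

(A, X)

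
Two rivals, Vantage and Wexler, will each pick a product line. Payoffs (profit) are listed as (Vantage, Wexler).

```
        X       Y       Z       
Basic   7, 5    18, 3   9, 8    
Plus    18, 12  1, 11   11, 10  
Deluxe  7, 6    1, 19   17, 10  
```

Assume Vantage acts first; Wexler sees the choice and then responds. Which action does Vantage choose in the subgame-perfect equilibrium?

Work backward from Wexler's decision.
- Basic: Wexler compares 5, 3, 8 and picks Z; Vantage would get 9.
- Plus: Wexler compares 12, 11, 10 and picks X; Vantage would get 18.
- Deluxe: Wexler compares 6, 19, 10 and picks Y; Vantage would get 1.
Maximizing over 9, 18, 1, Vantage chooses Plus. Subgame-perfect outcome: (Plus, X) with payoffs (18, 12).

Plus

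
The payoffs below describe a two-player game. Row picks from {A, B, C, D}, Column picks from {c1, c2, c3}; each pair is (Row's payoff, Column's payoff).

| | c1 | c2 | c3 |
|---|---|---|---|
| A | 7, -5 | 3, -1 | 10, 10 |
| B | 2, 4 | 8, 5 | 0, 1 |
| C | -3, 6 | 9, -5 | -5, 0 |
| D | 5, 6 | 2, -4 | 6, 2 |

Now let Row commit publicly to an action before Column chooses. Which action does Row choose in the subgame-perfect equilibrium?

A

Solve by backward induction (Row leads).
- A → Column plays c3 (best of -5, -1, 10); Row gets 10.
- B → Column plays c2 (best of 4, 5, 1); Row gets 8.
- C → Column plays c1 (best of 6, -5, 0); Row gets -3.
- D → Column plays c1 (best of 6, -4, 2); Row gets 5.
Row's induced payoffs are 10, 8, -3, 5, so Row commits to A. Subgame-perfect outcome: (A, c3) with payoffs (10, 10).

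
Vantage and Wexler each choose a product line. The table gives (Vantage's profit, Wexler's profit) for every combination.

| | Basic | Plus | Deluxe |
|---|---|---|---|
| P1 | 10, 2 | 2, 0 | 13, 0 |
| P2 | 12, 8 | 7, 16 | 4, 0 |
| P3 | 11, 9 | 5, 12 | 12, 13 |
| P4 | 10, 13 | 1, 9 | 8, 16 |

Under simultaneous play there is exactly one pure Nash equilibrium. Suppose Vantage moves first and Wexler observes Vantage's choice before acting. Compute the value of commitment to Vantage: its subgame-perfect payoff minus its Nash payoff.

Backward induction with Vantage moving first.
- P1: Wexler compares 2, 0, 0 and picks Basic; Vantage would get 10.
- P2: Wexler compares 8, 16, 0 and picks Plus; Vantage would get 7.
- P3: Wexler compares 9, 12, 13 and picks Deluxe; Vantage would get 12.
- P4: Wexler compares 13, 9, 16 and picks Deluxe; Vantage would get 8.
Among 10, 7, 12, 8, the best is 12 at P3. Subgame-perfect outcome: (P3, Deluxe) with payoffs (12, 13).
For the simultaneous game, intersect best replies.
Vantage's best replies: Basic→P2; Plus→P2; Deluxe→P1.
Wexler's best replies: P1→Basic; P2→Plus; P3→Deluxe; P4→Deluxe.
Only (P2, Plus) has each player best-responding; Nash payoffs (7, 16).
Vantage's commitment gain: 12 − 7 = 5.

5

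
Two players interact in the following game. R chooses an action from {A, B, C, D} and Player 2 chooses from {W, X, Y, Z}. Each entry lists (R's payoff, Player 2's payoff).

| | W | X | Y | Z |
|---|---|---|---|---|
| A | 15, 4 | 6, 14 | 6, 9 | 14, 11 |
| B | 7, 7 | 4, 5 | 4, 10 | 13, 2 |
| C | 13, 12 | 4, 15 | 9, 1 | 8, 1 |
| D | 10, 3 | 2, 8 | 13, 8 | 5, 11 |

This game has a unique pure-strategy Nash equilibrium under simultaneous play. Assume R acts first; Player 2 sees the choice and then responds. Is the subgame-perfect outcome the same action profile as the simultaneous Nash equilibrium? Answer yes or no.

Player 2 best-responds to each possible R move:
- A: Player 2 compares 4, 14, 9, 11 and picks X; R would get 6.
- B: Player 2 compares 7, 5, 10, 2 and picks Y; R would get 4.
- C: Player 2 compares 12, 15, 1, 1 and picks X; R would get 4.
- D: Player 2 compares 3, 8, 8, 11 and picks Z; R would get 5.
R's induced payoffs are 6, 4, 4, 5, so R commits to A. Subgame-perfect outcome: (A, X) with payoffs (6, 14).
Now find the simultaneous Nash equilibrium.
R's best replies: W→A; X→A; Y→D; Z→A.
Player 2's best replies: A→X; B→Y; C→X; D→Z.
The unique mutual best reply is (A, X), giving (6, 14).
Sequential outcome (A, X) coincides with the Nash profile (A, X).

yes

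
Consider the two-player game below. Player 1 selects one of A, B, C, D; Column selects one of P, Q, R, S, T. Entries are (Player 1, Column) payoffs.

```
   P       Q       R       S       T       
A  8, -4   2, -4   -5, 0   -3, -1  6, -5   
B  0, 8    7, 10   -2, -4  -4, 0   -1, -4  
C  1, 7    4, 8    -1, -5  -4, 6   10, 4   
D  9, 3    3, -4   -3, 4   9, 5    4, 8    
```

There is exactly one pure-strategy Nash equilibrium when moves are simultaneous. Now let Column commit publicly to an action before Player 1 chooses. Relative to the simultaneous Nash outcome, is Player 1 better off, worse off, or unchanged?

unchanged

Player 1 best-responds to each possible Column move:
- P → Player 1 plays D (best of 8, 0, 1, 9); Column gets 3.
- Q → Player 1 plays B (best of 2, 7, 4, 3); Column gets 10.
- R → Player 1 plays C (best of -5, -2, -1, -3); Column gets -5.
- S → Player 1 plays D (best of -3, -4, -4, 9); Column gets 5.
- T → Player 1 plays C (best of 6, -1, 10, 4); Column gets 4.
Column's induced payoffs are 3, 10, -5, 5, 4, so Column commits to Q. Subgame-perfect outcome: (B, Q) with payoffs (7, 10).
Now find the simultaneous Nash equilibrium.
Player 1's best replies: P→D; Q→B; R→C; S→D; T→C.
Column's best replies: A→R; B→Q; C→Q; D→T.
The unique mutual best reply is (B, Q), giving (7, 10).
Player 1 earns 7 sequentially versus 7 at the Nash outcome: unchanged.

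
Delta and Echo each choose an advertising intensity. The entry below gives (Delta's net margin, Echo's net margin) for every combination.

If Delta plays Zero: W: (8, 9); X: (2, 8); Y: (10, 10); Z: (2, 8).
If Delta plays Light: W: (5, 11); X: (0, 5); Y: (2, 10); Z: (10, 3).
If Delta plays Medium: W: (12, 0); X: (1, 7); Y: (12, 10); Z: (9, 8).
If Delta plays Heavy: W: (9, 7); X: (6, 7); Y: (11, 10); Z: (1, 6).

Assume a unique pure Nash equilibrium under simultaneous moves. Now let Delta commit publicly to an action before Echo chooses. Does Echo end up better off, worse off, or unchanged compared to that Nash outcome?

unchanged

Echo best-responds to each possible Delta move:
- Zero → Echo plays Y (best of 9, 8, 10, 8); Delta gets 10.
- Light → Echo plays W (best of 11, 5, 10, 3); Delta gets 5.
- Medium → Echo plays Y (best of 0, 7, 10, 8); Delta gets 12.
- Heavy → Echo plays Y (best of 7, 7, 10, 6); Delta gets 11.
Delta's induced payoffs are 10, 5, 12, 11, so Delta commits to Medium. Subgame-perfect outcome: (Medium, Y) with payoffs (12, 10).
For the simultaneous game, intersect best replies.
Delta's best replies: W→Medium; X→Heavy; Y→Medium; Z→Light.
Echo's best replies: Zero→Y; Light→W; Medium→Y; Heavy→Y.
The unique mutual best reply is (Medium, Y), giving (12, 10).
Echo earns 10 sequentially versus 10 at the Nash outcome: unchanged.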